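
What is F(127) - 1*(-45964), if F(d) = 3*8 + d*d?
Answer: 62117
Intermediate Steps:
F(d) = 24 + d²
F(127) - 1*(-45964) = (24 + 127²) - 1*(-45964) = (24 + 16129) + 45964 = 16153 + 45964 = 62117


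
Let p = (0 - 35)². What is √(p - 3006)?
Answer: I*√1781 ≈ 42.202*I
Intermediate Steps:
p = 1225 (p = (-35)² = 1225)
√(p - 3006) = √(1225 - 3006) = √(-1781) = I*√1781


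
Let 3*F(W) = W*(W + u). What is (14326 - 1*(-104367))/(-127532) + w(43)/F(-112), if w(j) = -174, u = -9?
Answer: -209387405/216039208 ≈ -0.96921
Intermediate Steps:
F(W) = W*(-9 + W)/3 (F(W) = (W*(W - 9))/3 = (W*(-9 + W))/3 = W*(-9 + W)/3)
(14326 - 1*(-104367))/(-127532) + w(43)/F(-112) = (14326 - 1*(-104367))/(-127532) - 174*(-3/(112*(-9 - 112))) = (14326 + 104367)*(-1/127532) - 174/((⅓)*(-112)*(-121)) = 118693*(-1/127532) - 174/13552/3 = -118693/127532 - 174*3/13552 = -118693/127532 - 261/6776 = -209387405/216039208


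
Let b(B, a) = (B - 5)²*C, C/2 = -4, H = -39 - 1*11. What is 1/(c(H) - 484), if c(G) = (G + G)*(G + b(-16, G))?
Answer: 1/357316 ≈ 2.7986e-6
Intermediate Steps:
H = -50 (H = -39 - 11 = -50)
C = -8 (C = 2*(-4) = -8)
b(B, a) = -8*(-5 + B)² (b(B, a) = (B - 5)²*(-8) = (-5 + B)²*(-8) = -8*(-5 + B)²)
c(G) = 2*G*(-3528 + G) (c(G) = (G + G)*(G - 8*(-5 - 16)²) = (2*G)*(G - 8*(-21)²) = (2*G)*(G - 8*441) = (2*G)*(G - 3528) = (2*G)*(-3528 + G) = 2*G*(-3528 + G))
1/(c(H) - 484) = 1/(2*(-50)*(-3528 - 50) - 484) = 1/(2*(-50)*(-3578) - 484) = 1/(357800 - 484) = 1/357316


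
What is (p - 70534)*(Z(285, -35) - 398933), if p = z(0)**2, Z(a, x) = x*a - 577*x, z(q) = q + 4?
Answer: 27411263334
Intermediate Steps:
z(q) = 4 + q
Z(a, x) = -577*x + a*x (Z(a, x) = a*x - 577*x = -577*x + a*x)
p = 16 (p = (4 + 0)**2 = 4**2 = 16)
(p - 70534)*(Z(285, -35) - 398933) = (16 - 70534)*(-35*(-577 + 285) - 398933) = -70518*(-35*(-292) - 398933) = -70518*(10220 - 398933) = -70518*(-388713) = 27411263334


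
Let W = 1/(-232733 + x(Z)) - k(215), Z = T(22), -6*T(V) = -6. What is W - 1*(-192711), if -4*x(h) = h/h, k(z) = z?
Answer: 179200878764/930933 ≈ 1.9250e+5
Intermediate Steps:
T(V) = 1 (T(V) = -⅙*(-6) = 1)
Z = 1
x(h) = -¼ (x(h) = -h/(4*h) = -¼*1 = -¼)
W = -200150599/930933 (W = 1/(-232733 - ¼) - 1*215 = 1/(-930933/4) - 215 = -4/930933 - 215 = -200150599/930933 ≈ -215.00)
W - 1*(-192711) = -200150599/930933 - 1*(-192711) = -200150599/930933 + 192711 = 179200878764/930933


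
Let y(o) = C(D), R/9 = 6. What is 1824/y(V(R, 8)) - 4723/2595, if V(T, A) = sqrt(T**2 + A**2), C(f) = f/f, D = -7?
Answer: 4728557/2595 ≈ 1822.2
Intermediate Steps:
R = 54 (R = 9*6 = 54)
C(f) = 1
V(T, A) = sqrt(A**2 + T**2)
y(o) = 1
1824/y(V(R, 8)) - 4723/2595 = 1824/1 - 4723/2595 = 1824*1 - 4723*1/2595 = 1824 - 4723/2595 = 4728557/2595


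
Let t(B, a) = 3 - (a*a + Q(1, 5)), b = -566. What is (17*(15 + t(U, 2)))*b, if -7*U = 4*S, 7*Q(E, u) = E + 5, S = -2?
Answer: -885224/7 ≈ -1.2646e+5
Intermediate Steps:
Q(E, u) = 5/7 + E/7 (Q(E, u) = (E + 5)/7 = (5 + E)/7 = 5/7 + E/7)
U = 8/7 (U = -4*(-2)/7 = -⅐*(-8) = 8/7 ≈ 1.1429)
t(B, a) = 15/7 - a² (t(B, a) = 3 - (a*a + (5/7 + (⅐)*1)) = 3 - (a² + (5/7 + ⅐)) = 3 - (a² + 6/7) = 3 - (6/7 + a²) = 3 + (-6/7 - a²) = 15/7 - a²)
(17*(15 + t(U, 2)))*b = (17*(15 + (15/7 - 1*2²)))*(-566) = (17*(15 + (15/7 - 1*4)))*(-566) = (17*(15 + (15/7 - 4)))*(-566) = (17*(15 - 13/7))*(-566) = (17*(92/7))*(-566) = (1564/7)*(-566) = -885224/7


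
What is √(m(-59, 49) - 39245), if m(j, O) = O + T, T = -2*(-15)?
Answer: I*√39166 ≈ 197.9*I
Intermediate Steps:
T = 30
m(j, O) = 30 + O (m(j, O) = O + 30 = 30 + O)
√(m(-59, 49) - 39245) = √((30 + 49) - 39245) = √(79 - 39245) = √(-39166) = I*√39166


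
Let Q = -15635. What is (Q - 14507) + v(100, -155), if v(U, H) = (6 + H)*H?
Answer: -7047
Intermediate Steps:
v(U, H) = H*(6 + H)
(Q - 14507) + v(100, -155) = (-15635 - 14507) - 155*(6 - 155) = -30142 - 155*(-149) = -30142 + 23095 = -7047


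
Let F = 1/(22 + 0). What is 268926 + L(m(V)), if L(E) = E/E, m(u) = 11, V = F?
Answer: 268927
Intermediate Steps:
F = 1/22 ≈ 0.045455
V = 1/22 ≈ 0.045455
L(E) = 1
268926 + L(m(V)) = 268926 + 1 = 268927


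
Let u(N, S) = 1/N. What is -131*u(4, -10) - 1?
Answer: -135/4 ≈ -33.750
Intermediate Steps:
-131*u(4, -10) - 1 = -131/4 - 1 = -135/4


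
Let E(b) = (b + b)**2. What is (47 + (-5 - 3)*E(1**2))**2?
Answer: 225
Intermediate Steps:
E(b) = 4*b**2 (E(b) = (2*b)**2 = 4*b**2)
(47 + (-5 - 3)*E(1**2))**2 = (47 + (-5 - 3)*(4*(1**2)**2))**2 = (47 - 32*1**2)**2 = (47 - 32)**2 = 15**2 = 225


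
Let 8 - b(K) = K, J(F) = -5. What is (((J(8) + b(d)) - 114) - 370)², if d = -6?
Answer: 225625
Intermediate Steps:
b(K) = 8 - K
(((J(8) + b(d)) - 114) - 370)² = (((-5 + (8 - 1*(-6))) - 114) - 370)² = (((-5 + (8 + 6)) - 114) - 370)² = (((-5 + 14) - 114) - 370)² = ((9 - 114) - 370)² = (-105 - 370)² = (-475)² = 225625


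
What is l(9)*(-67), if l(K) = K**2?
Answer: -5427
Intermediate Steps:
l(9)*(-67) = 9**2*(-67) = 81*(-67) = -5427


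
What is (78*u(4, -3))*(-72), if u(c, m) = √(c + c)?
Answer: -11232*√2 ≈ -15884.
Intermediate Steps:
u(c, m) = √2*√c (u(c, m) = √(2*c) = √2*√c)
(78*u(4, -3))*(-72) = (78*(√2*√4))*(-72) = (78*(√2*2))*(-72) = (78*(2*√2))*(-72) = (156*√2)*(-72) = -11232*√2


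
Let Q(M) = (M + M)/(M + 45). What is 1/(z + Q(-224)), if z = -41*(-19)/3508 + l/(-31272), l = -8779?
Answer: 4909172376/14754947207 ≈ 0.33271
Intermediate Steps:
Q(M) = 2*M/(45 + M) (Q(M) = (2*M)/(45 + M) = 2*M/(45 + M))
z = 13789405/27425544 (z = -41*(-19)/3508 - 8779/(-31272) = 779*(1/3508) - 8779*(-1/31272) = 779/3508 + 8779/31272 = 13789405/27425544 ≈ 0.50279)
1/(z + Q(-224)) = 1/(13789405/27425544 + 2*(-224)/(45 - 224)) = 1/(13789405/27425544 + 2*(-224)/(-179)) = 1/(13789405/27425544 + 2*(-224)*(-1/179)) = 1/(13789405/27425544 + 448/179) = 1/(14754947207/4909172376) = 4909172376/14754947207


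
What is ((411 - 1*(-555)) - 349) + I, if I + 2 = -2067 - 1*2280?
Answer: -3732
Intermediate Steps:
I = -4349 (I = -2 + (-2067 - 1*2280) = -2 + (-2067 - 2280) = -2 - 4347 = -4349)
((411 - 1*(-555)) - 349) + I = ((411 - 1*(-555)) - 349) - 4349 = ((411 + 555) - 349) - 4349 = (966 - 349) - 4349 = 617 - 4349 = -3732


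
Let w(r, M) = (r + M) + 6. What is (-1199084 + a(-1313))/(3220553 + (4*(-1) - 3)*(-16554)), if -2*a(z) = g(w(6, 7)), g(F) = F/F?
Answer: -2398169/6672862 ≈ -0.35939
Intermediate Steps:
w(r, M) = 6 + M + r (w(r, M) = (M + r) + 6 = 6 + M + r)
g(F) = 1
a(z) = -½ (a(z) = -½*1 = -½)
(-1199084 + a(-1313))/(3220553 + (4*(-1) - 3)*(-16554)) = (-1199084 - ½)/(3220553 + (4*(-1) - 3)*(-16554)) = -2398169/(2*(3220553 + (-4 - 3)*(-16554))) = -2398169/(2*(3220553 - 7*(-16554))) = -2398169/(2*(3220553 + 115878)) = -2398169/2/3336431 = -2398169/2*1/3336431 = -2398169/6672862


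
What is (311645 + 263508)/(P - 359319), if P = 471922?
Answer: 575153/112603 ≈ 5.1078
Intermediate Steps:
(311645 + 263508)/(P - 359319) = (311645 + 263508)/(471922 - 359319) = 575153/112603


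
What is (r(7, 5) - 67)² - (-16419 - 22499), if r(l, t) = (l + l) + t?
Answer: 41222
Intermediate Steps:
r(l, t) = t + 2*l (r(l, t) = 2*l + t = t + 2*l)
(r(7, 5) - 67)² - (-16419 - 22499) = ((5 + 2*7) - 67)² - (-16419 - 22499) = ((5 + 14) - 67)² - 1*(-38918) = (19 - 67)² + 38918 = (-48)² + 38918 = 2304 + 38918 = 41222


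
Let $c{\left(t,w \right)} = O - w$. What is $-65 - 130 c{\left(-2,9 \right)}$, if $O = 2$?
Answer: $845$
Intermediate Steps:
$c{\left(t,w \right)} = 2 - w$
$-65 - 130 c{\left(-2,9 \right)} = -65 - 130 \left(2 - 9\right) = -65 - -910 = -65 + 910 = 845$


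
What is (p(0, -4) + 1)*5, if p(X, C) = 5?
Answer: 30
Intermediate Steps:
(p(0, -4) + 1)*5 = (5 + 1)*5 = 6*5 = 30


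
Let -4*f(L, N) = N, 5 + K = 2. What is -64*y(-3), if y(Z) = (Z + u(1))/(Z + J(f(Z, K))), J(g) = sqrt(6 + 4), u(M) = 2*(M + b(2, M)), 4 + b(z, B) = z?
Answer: 960 + 320*sqrt(10) ≈ 1971.9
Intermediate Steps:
K = -3 (K = -5 + 2 = -3)
f(L, N) = -N/4
b(z, B) = -4 + z
u(M) = -4 + 2*M (u(M) = 2*(M + (-4 + 2)) = 2*(M - 2) = 2*(-2 + M) = -4 + 2*M)
J(g) = sqrt(10)
y(Z) = (-2 + Z)/(Z + sqrt(10)) (y(Z) = (Z + (-4 + 2*1))/(Z + sqrt(10)) = (Z + (-4 + 2))/(Z + sqrt(10)) = (Z - 2)/(Z + sqrt(10)) = (-2 + Z)/(Z + sqrt(10)))
-64*y(-3) = -64*(-2 - 3)/(-3 + sqrt(10)) = -64*(-5)/(-3 + sqrt(10)) = -(-320)/(-3 + sqrt(10)) = 320/(-3 + sqrt(10))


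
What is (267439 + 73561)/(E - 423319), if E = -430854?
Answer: -341000/854173 ≈ -0.39922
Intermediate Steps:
(267439 + 73561)/(E - 423319) = (267439 + 73561)/(-430854 - 423319) = 341000/(-854173) = 341000*(-1/854173) = -341000/854173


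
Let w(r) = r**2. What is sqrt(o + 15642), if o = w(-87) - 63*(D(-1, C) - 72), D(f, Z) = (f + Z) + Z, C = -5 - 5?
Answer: 3*sqrt(3230) ≈ 170.50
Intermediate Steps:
C = -10
D(f, Z) = f + 2*Z (D(f, Z) = (Z + f) + Z = f + 2*Z)
o = 13428 (o = (-87)**2 - 63*((-1 + 2*(-10)) - 72) = 7569 - 63*((-1 - 20) - 72) = 7569 - 63*(-21 - 72) = 7569 - 63*(-93) = 7569 - 1*(-5859) = 7569 + 5859 = 13428)
sqrt(o + 15642) = sqrt(13428 + 15642) = sqrt(29070) = 3*sqrt(3230)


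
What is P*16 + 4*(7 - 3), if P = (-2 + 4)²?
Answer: 80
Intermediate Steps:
P = 4 (P = 2² = 4)
P*16 + 4*(7 - 3) = 4*16 + 4*(7 - 3) = 64 + 4*4 = 64 + 16 = 80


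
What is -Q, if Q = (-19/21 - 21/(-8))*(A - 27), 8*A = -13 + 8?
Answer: 63869/1344 ≈ 47.522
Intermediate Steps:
A = -5/8 (A = (-13 + 8)/8 = (⅛)*(-5) = -5/8 ≈ -0.62500)
Q = -63869/1344 (Q = (-19/21 - 21/(-8))*(-5/8 - 27) = (-19*1/21 - 21*(-⅛))*(-221/8) = (-19/21 + 21/8)*(-221/8) = (289/168)*(-221/8) = -63869/1344 ≈ -47.522)
-Q = -1*(-63869/1344) = 63869/1344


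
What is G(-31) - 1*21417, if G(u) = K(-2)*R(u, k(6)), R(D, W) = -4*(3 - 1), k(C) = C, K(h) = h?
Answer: -21401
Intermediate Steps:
R(D, W) = -8 (R(D, W) = -4*2 = -8)
G(u) = 16 (G(u) = -2*(-8) = 16)
G(-31) - 1*21417 = 16 - 1*21417 = 16 - 21417 = -21401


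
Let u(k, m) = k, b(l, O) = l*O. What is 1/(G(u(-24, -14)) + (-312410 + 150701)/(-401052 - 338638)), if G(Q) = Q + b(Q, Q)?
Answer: 739690/408470589 ≈ 0.0018109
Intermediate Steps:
b(l, O) = O*l
G(Q) = Q + Q**2 (G(Q) = Q + Q*Q = Q + Q**2)
1/(G(u(-24, -14)) + (-312410 + 150701)/(-401052 - 338638)) = 1/(-24*(1 - 24) + (-312410 + 150701)/(-401052 - 338638)) = 1/(-24*(-23) - 161709/(-739690)) = 1/(552 - 161709*(-1/739690)) = 1/(552 + 161709/739690) = 1/(408470589/739690) = 739690/408470589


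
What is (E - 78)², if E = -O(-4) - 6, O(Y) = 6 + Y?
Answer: 7396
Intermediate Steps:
E = -8 (E = -(6 - 4) - 6 = -1*2 - 6 = -2 - 6 = -8)
(E - 78)² = (-8 - 78)² = (-86)² = 7396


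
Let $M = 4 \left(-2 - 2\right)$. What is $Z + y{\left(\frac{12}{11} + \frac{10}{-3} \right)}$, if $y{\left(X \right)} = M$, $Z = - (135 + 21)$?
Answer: $-172$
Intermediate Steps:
$Z = -156$ ($Z = \left(-1\right) 156 = -156$)
$M = -16$ ($M = 4 \left(-4\right) = -16$)
$y{\left(X \right)} = -16$
$Z + y{\left(\frac{12}{11} + \frac{10}{-3} \right)} = -156 - 16 = -172$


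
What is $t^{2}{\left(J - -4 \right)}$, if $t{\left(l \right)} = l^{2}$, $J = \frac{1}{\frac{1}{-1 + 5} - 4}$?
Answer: $\frac{9834496}{50625} \approx 194.26$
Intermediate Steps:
$J = - \frac{4}{15}$ ($J = \frac{1}{\frac{1}{4} - 4} = \frac{1}{- \frac{15}{4}} = - \frac{4}{15} \approx -0.26667$)
$t^{2}{\left(J - -4 \right)} = \left(\left(- \frac{4}{15} - -4\right)^{2}\right)^{2} = \left(\left(- \frac{4}{15} + 4\right)^{2}\right)^{2} = \left(\left(\frac{56}{15}\right)^{2}\right)^{2} = \left(\frac{3136}{225}\right)^{2} = \frac{9834496}{50625}$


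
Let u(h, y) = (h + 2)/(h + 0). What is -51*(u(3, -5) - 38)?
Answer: 1853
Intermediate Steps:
u(h, y) = (2 + h)/h
-51*(u(3, -5) - 38) = -51*((2 + 3)/3 - 38) = -51*((⅓)*5 - 38) = -51*(5/3 - 38) = -51*(-109/3) = 1853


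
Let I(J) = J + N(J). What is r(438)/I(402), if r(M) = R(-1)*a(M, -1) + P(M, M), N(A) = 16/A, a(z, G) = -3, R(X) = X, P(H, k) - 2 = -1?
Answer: 402/40405 ≈ 0.0099493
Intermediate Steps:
P(H, k) = 1 (P(H, k) = 2 - 1 = 1)
r(M) = 4 (r(M) = -1*(-3) + 1 = 3 + 1 = 4)
I(J) = J + 16/J
r(438)/I(402) = 4/(402 + 16/402) = 4/(402 + 16*(1/402)) = 4/(402 + 8/201) = 4/(80810/201) = 4*(201/80810) = 402/40405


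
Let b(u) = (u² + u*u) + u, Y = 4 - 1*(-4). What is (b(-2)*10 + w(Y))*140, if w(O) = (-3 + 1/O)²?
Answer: 152915/16 ≈ 9557.2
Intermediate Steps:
Y = 8 (Y = 4 + 4 = 8)
b(u) = u + 2*u² (b(u) = (u² + u²) + u = 2*u² + u = u + 2*u²)
(b(-2)*10 + w(Y))*140 = (-2*(1 + 2*(-2))*10 + (-1 + 3*8)²/8²)*140 = (-2*(1 - 4)*10 + (-1 + 24)²/64)*140 = (-2*(-3)*10 + (1/64)*23²)*140 = (6*10 + (1/64)*529)*140 = (60 + 529/64)*140 = (4369/64)*140 = 152915/16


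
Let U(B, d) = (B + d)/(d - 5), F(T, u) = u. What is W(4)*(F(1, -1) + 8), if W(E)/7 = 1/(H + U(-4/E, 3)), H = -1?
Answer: -49/2 ≈ -24.500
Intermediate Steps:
U(B, d) = (B + d)/(-5 + d)
W(E) = 7/(-5/2 + 2/E) (W(E) = 7/(-1 + (-4/E + 3)/(-5 + 3)) = 7/(-1 + (3 - 4/E)/(-2)) = 7/(-1 - (3 - 4/E)/2) = 7/(-1 + (-3/2 + 2/E)) = 7/(-5/2 + 2/E))
W(4)*(F(1, -1) + 8) = (14*4/(4 - 5*4))*(-1 + 8) = (14*4/(4 - 20))*7 = (14*4/(-16))*7 = (14*4*(-1/16))*7 = -7/2*7 = -49/2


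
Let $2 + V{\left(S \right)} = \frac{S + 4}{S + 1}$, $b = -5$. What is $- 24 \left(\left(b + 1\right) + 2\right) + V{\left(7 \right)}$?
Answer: $\frac{379}{8} \approx 47.375$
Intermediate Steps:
$V{\left(S \right)} = -2 + \frac{4 + S}{1 + S}$ ($V{\left(S \right)} = -2 + \frac{S + 4}{S + 1} = -2 + \frac{4 + S}{1 + S}$)
$- 24 \left(\left(b + 1\right) + 2\right) + V{\left(7 \right)} = - 24 \left(\left(-5 + 1\right) + 2\right) + \frac{2 - 7}{1 + 7} = - 24 \left(-4 + 2\right) + \frac{2 - 7}{8} = \left(-24\right) \left(-2\right) + \frac{1}{8} \left(-5\right) = 48 - \frac{5}{8} = \frac{379}{8}$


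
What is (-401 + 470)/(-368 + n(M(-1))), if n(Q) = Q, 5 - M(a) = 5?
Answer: -3/16 ≈ -0.18750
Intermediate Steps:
M(a) = 0 (M(a) = 5 - 1*5 = 5 - 5 = 0)
(-401 + 470)/(-368 + n(M(-1))) = (-401 + 470)/(-368 + 0) = 69/(-368) = 69*(-1/368) = -3/16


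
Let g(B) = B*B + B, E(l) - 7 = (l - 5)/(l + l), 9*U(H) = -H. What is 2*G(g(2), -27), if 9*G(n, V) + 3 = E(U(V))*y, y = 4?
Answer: 142/27 ≈ 5.2593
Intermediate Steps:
U(H) = -H/9 (U(H) = (-H)/9 = -H/9)
E(l) = 7 + (-5 + l)/(2*l) (E(l) = 7 + (l - 5)/(l + l) = 7 + (-5 + l)/((2*l)) = 7 + (-5 + l)*(1/(2*l)) = 7 + (-5 + l)/(2*l))
g(B) = B + B**2 (g(B) = B**2 + B = B + B**2)
G(n, V) = -1/3 - 10*(-1 - V/3)/V (G(n, V) = -1/3 + ((5*(-1 + 3*(-V/9))/(2*((-V/9))))*4)/9 = -1/3 + ((5*(-9/V)*(-1 - V/3)/2)*4)/9 = -1/3 + (-45*(-1 - V/3)/(2*V)*4)/9 = -1/3 + (-90*(-1 - V/3)/V)/9 = -1/3 - 10*(-1 - V/3)/V)
2*G(g(2), -27) = 2*(3 + 10/(-27)) = 2*(3 + 10*(-1/27)) = 2*(3 - 10/27) = 2*(71/27) = 142/27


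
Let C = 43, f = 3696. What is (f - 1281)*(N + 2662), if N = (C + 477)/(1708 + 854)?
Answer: 392182430/61 ≈ 6.4292e+6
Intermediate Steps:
N = 260/1281 (N = (43 + 477)/(1708 + 854) = 520/2562 = 520*(1/2562) = 260/1281 ≈ 0.20297)
(f - 1281)*(N + 2662) = (3696 - 1281)*(260/1281 + 2662) = 2415*(3410282/1281) = 392182430/61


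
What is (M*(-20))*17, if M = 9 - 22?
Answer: 4420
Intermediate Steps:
M = -13
(M*(-20))*17 = -13*(-20)*17 = 260*17 = 4420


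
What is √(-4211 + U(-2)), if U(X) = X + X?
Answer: I*√4215 ≈ 64.923*I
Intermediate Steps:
U(X) = 2*X
√(-4211 + U(-2)) = √(-4211 + 2*(-2)) = √(-4211 - 4) = √(-4215) = I*√4215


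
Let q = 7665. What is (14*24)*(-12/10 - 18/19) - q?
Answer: -796719/95 ≈ -8386.5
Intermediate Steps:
(14*24)*(-12/10 - 18/19) - q = (14*24)*(-12/10 - 18/19) - 1*7665 = 336*(-12*⅒ - 18*1/19) - 7665 = 336*(-6/5 - 18/19) - 7665 = 336*(-204/95) - 7665 = -68544/95 - 7665 = -796719/95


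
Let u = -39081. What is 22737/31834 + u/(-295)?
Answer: 113710179/853730 ≈ 133.19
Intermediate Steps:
22737/31834 + u/(-295) = 22737/31834 - 39081/(-295) = 22737*(1/31834) - 39081*(-1/295) = 2067/2894 + 39081/295 = 113710179/853730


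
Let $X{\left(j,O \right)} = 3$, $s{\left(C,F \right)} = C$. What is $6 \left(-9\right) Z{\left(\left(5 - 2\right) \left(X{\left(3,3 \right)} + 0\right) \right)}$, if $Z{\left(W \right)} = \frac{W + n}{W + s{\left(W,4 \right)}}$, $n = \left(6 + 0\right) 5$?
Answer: $-117$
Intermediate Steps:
$n = 30$ ($n = 6 \cdot 5 = 30$)
$Z{\left(W \right)} = \frac{30 + W}{2 W}$ ($Z{\left(W \right)} = \frac{W + 30}{W + W} = \frac{30 + W}{2 W}$)
$6 \left(-9\right) Z{\left(\left(5 - 2\right) \left(X{\left(3,3 \right)} + 0\right) \right)} = 6 \left(-9\right) \frac{30 + \left(5 - 2\right) \left(3 + 0\right)}{2 \left(5 - 2\right) \left(3 + 0\right)} = - 54 \frac{30 + 3 \cdot 3}{2 \cdot 3 \cdot 3} = - 54 \frac{30 + 9}{2 \cdot 9} = - 54 \cdot \frac{1}{2} \cdot \frac{1}{9} \cdot 39 = \left(-54\right) \frac{13}{6} = -117$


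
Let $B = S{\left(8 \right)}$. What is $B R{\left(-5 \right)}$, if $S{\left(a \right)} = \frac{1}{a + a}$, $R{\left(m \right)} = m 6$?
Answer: $- \frac{15}{8} \approx -1.875$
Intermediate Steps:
$R{\left(m \right)} = 6 m$
$S{\left(a \right)} = \frac{1}{2 a}$
$B = \frac{1}{16}$ ($B = \frac{1}{2 \cdot 8} = \frac{1}{2} \cdot \frac{1}{8} = \frac{1}{16} \approx 0.0625$)
$B R{\left(-5 \right)} = \frac{6 \left(-5\right)}{16} = \frac{1}{16} \left(-30\right) = - \frac{15}{8}$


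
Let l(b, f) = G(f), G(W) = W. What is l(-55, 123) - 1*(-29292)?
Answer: 29415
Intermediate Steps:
l(b, f) = f
l(-55, 123) - 1*(-29292) = 123 - 1*(-29292) = 123 + 29292 = 29415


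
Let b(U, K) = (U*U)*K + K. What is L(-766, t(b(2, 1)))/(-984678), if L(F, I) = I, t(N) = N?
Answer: -5/984678 ≈ -5.0778e-6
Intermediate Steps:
b(U, K) = K + K*U² (b(U, K) = U²*K + K = K*U² + K = K + K*U²)
L(-766, t(b(2, 1)))/(-984678) = (1*(1 + 2²))/(-984678) = (1*(1 + 4))*(-1/984678) = (1*5)*(-1/984678) = 5*(-1/984678) = -5/984678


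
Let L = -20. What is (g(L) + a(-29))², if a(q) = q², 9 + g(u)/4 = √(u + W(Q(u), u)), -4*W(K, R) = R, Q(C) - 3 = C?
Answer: 647785 + 6440*I*√15 ≈ 6.4779e+5 + 24942.0*I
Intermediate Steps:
Q(C) = 3 + C
W(K, R) = -R/4
g(u) = -36 + 2*√3*√u (g(u) = -36 + 4*√(u - u/4) = -36 + 4*√(3*u/4) = -36 + 4*(√3*√u/2) = -36 + 2*√3*√u)
(g(L) + a(-29))² = ((-36 + 2*√3*√(-20)) + (-29)²)² = ((-36 + 2*√3*(2*I*√5)) + 841)² = ((-36 + 4*I*√15) + 841)² = (805 + 4*I*√15)²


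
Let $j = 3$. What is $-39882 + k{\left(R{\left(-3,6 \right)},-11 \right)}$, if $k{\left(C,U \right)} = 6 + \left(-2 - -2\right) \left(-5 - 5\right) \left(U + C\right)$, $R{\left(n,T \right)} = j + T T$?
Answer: $-39876$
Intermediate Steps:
$R{\left(n,T \right)} = 3 + T^{2}$ ($R{\left(n,T \right)} = 3 + T T = 3 + T^{2}$)
$k{\left(C,U \right)} = 6$ ($k{\left(C,U \right)} = 6 + \left(-2 + 2\right) \left(- 10 \left(C + U\right)\right) = 6 + 0 \left(- 10 C - 10 U\right) = 6 + 0 = 6$)
$-39882 + k{\left(R{\left(-3,6 \right)},-11 \right)} = -39882 + 6 = -39876$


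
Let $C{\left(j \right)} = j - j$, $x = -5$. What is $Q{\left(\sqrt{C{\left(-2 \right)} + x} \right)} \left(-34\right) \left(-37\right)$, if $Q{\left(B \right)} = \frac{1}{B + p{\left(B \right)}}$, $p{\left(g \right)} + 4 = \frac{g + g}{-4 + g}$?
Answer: $\frac{1258 \left(- \sqrt{5} - 4 i\right)}{6 \sqrt{5} + 11 i} \approx -309.28 - 121.49 i$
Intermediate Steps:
$C{\left(j \right)} = 0$
$p{\left(g \right)} = -4 + \frac{2 g}{-4 + g}$ ($p{\left(g \right)} = -4 + \frac{g + g}{-4 + g} = -4 + \frac{2 g}{-4 + g}$)
$Q{\left(B \right)} = \frac{1}{B + \frac{2 \left(8 - B\right)}{-4 + B}}$
$Q{\left(\sqrt{C{\left(-2 \right)} + x} \right)} \left(-34\right) \left(-37\right) = \frac{-4 + \sqrt{0 - 5}}{16 + \left(\sqrt{0 - 5}\right)^{2} - 6 \sqrt{0 - 5}} \left(-34\right) \left(-37\right) = \frac{-4 + \sqrt{-5}}{16 + \left(\sqrt{-5}\right)^{2} - 6 \sqrt{-5}} \left(-34\right) \left(-37\right) = \frac{-4 + i \sqrt{5}}{16 + \left(i \sqrt{5}\right)^{2} - 6 i \sqrt{5}} \left(-34\right) \left(-37\right) = \frac{-4 + i \sqrt{5}}{16 - 5 - 6 i \sqrt{5}} \left(-34\right) \left(-37\right) = \frac{-4 + i \sqrt{5}}{11 - 6 i \sqrt{5}} \left(-34\right) \left(-37\right) = - \frac{34 \left(-4 + i \sqrt{5}\right)}{11 - 6 i \sqrt{5}} \left(-37\right) = \frac{1258 \left(-4 + i \sqrt{5}\right)}{11 - 6 i \sqrt{5}}$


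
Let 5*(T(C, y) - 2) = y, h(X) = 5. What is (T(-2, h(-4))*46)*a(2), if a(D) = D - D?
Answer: 0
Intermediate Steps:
a(D) = 0
T(C, y) = 2 + y/5
(T(-2, h(-4))*46)*a(2) = ((2 + (⅕)*5)*46)*0 = ((2 + 1)*46)*0 = (3*46)*0 = 138*0 = 0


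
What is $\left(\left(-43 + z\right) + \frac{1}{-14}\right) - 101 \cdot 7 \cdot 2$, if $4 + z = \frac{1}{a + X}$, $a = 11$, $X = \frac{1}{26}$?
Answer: $- \frac{838603}{574} \approx -1461.0$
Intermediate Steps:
$X = \frac{1}{26} \approx 0.038462$
$z = - \frac{1122}{287}$ ($z = -4 + \frac{1}{11 + \frac{1}{26}} = -4 + \frac{1}{\frac{287}{26}} = -4 + \frac{26}{287} = - \frac{1122}{287} \approx -3.9094$)
$\left(\left(-43 + z\right) + \frac{1}{-14}\right) - 101 \cdot 7 \cdot 2 = \left(\left(-43 - \frac{1122}{287}\right) + \frac{1}{-14}\right) - 101 \cdot 7 \cdot 2 = \left(- \frac{13463}{287} - \frac{1}{14}\right) - 1414 = - \frac{26967}{574} - 1414 = - \frac{838603}{574}$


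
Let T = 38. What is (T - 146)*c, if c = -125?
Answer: 13500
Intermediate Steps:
(T - 146)*c = (38 - 146)*(-125) = -108*(-125) = 13500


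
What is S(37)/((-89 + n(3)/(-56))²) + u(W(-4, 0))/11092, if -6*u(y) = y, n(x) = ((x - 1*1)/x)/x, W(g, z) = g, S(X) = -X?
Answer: -38590383383/8369912962158 ≈ -0.0046106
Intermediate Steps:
n(x) = (-1 + x)/x² (n(x) = ((x - 1)/x)/x = ((-1 + x)/x)/x = (-1 + x)/x²)
u(y) = -y/6
S(37)/((-89 + n(3)/(-56))²) + u(W(-4, 0))/11092 = (-1*37)/((-89 + ((-1 + 3)/3²)/(-56))²) - ⅙*(-4)/11092 = -37/(-89 + ((⅑)*2)*(-1/56))² + (⅔)*(1/11092) = -37/(-89 + (2/9)*(-1/56))² + 1/16638 = -37/(-89 - 1/252)² + 1/16638 = -37/((-22429/252)²) + 1/16638 = -37/503060041/63504 + 1/16638 = -37*63504/503060041 + 1/16638 = -2349648/503060041 + 1/16638 = -38590383383/8369912962158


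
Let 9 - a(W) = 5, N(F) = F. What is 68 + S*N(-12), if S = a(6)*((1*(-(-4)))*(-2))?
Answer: 452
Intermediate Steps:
a(W) = 4 (a(W) = 9 - 1*5 = 9 - 5 = 4)
S = -32 (S = 4*((1*(-(-4)))*(-2)) = 4*((1*(-4*(-1)))*(-2)) = 4*((1*4)*(-2)) = 4*(4*(-2)) = 4*(-8) = -32)
68 + S*N(-12) = 68 - 32*(-12) = 68 + 384 = 452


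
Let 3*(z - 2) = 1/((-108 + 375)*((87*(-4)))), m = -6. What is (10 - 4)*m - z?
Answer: -10592423/278748 ≈ -38.000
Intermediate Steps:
z = 557495/278748 (z = 2 + (1/((-108 + 375)*((87*(-4)))))/3 = 2 + (1/(267*(-348)))/3 = 2 + ((1/267)*(-1/348))/3 = 2 + (⅓)*(-1/92916) = 2 - 1/278748 = 557495/278748 ≈ 2.0000)
(10 - 4)*m - z = (10 - 4)*(-6) - 1*557495/278748 = 6*(-6) - 557495/278748 = -36 - 557495/278748 = -10592423/278748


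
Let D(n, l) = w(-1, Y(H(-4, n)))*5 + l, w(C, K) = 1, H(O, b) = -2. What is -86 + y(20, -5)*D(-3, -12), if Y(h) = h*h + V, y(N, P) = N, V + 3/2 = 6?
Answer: -226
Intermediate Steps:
V = 9/2 (V = -3/2 + 6 = 9/2 ≈ 4.5000)
Y(h) = 9/2 + h² (Y(h) = h*h + 9/2 = h² + 9/2 = 9/2 + h²)
D(n, l) = 5 + l (D(n, l) = 1*5 + l = 5 + l)
-86 + y(20, -5)*D(-3, -12) = -86 + 20*(5 - 12) = -86 + 20*(-7) = -86 - 140 = -226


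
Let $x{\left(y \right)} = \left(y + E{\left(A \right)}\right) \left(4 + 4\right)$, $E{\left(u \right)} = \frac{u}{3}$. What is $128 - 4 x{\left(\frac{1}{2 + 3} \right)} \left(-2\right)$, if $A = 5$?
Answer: $\frac{229376}{15} \approx 15292.0$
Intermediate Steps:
$E{\left(u \right)} = \frac{u}{3}$ ($E{\left(u \right)} = u \frac{1}{3} = \frac{u}{3}$)
$x{\left(y \right)} = \frac{40}{3} + 8 y$ ($x{\left(y \right)} = \left(y + \frac{1}{3} \cdot 5\right) \left(4 + 4\right) = \left(y + \frac{5}{3}\right) 8 = \left(\frac{5}{3} + y\right) 8 = \frac{40}{3} + 8 y$)
$128 - 4 x{\left(\frac{1}{2 + 3} \right)} \left(-2\right) = 128 - 4 \left(\frac{40}{3} + \frac{8}{2 + 3}\right) \left(-2\right) = 128 - 4 \left(\frac{40}{3} + \frac{8}{5}\right) \left(-2\right) = 128 \left(-4\right) \frac{224}{15} \left(-2\right) = 128 \left(\left(- \frac{896}{15}\right) \left(-2\right)\right) = 128 \cdot \frac{1792}{15} = \frac{229376}{15}$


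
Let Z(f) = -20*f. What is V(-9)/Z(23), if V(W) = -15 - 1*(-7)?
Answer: 2/115 ≈ 0.017391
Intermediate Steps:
V(W) = -8 (V(W) = -15 + 7 = -8)
V(-9)/Z(23) = -8/((-20*23)) = -8/(-460) = -8*(-1/460) = 2/115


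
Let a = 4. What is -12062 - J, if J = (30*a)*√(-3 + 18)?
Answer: -12062 - 120*√15 ≈ -12527.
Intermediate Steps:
J = 120*√15 (J = (30*4)*√(-3 + 18) = 120*√15 ≈ 464.76)
-12062 - J = -12062 - 120*√15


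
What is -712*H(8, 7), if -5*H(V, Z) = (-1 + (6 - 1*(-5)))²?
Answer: 14240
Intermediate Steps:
H(V, Z) = -20 (H(V, Z) = -(-1 + (6 - 1*(-5)))²/5 = -(-1 + (6 + 5))²/5 = -(-1 + 11)²/5 = -⅕*10² = -⅕*100 = -20)
-712*H(8, 7) = -712*(-20) = 14240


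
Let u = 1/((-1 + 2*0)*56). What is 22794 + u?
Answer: 1276463/56 ≈ 22794.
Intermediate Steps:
u = -1/56 (u = 1/((-1 + 0)*56) = 1/(-1*56) = 1/(-56) = -1/56 ≈ -0.017857)
22794 + u = 22794 - 1/56 = 1276463/56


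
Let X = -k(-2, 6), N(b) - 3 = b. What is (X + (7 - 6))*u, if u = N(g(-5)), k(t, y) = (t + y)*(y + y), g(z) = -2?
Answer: -47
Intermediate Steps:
k(t, y) = 2*y*(t + y) (k(t, y) = (t + y)*(2*y) = 2*y*(t + y))
N(b) = 3 + b
u = 1 (u = 3 - 2 = 1)
X = -48 (X = -2*6*(-2 + 6) = -2*6*4 = -1*48 = -48)
(X + (7 - 6))*u = (-48 + (7 - 6))*1 = (-48 + 1)*1 = -47*1 = -47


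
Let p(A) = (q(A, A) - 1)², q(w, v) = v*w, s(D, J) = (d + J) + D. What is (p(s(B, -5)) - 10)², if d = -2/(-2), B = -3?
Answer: 5262436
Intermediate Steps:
d = 1 (d = -2*(-½) = 1)
s(D, J) = 1 + D + J (s(D, J) = (1 + J) + D = 1 + D + J)
p(A) = (-1 + A²)² (p(A) = (A*A - 1)² = (A² - 1)² = (-1 + A²)²)
(p(s(B, -5)) - 10)² = ((-1 + (1 - 3 - 5)²)² - 10)² = ((-1 + (-7)²)² - 10)² = ((-1 + 49)² - 10)² = (48² - 10)² = (2304 - 10)² = 2294² = 5262436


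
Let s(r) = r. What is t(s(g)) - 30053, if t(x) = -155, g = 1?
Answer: -30208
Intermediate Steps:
t(s(g)) - 30053 = -155 - 30053 = -30208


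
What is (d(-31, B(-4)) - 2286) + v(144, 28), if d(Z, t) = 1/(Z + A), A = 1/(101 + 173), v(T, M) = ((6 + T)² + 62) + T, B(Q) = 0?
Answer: 173426786/8493 ≈ 20420.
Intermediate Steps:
v(T, M) = 62 + T + (6 + T)² (v(T, M) = (62 + (6 + T)²) + T = 62 + T + (6 + T)²)
A = 1/274 ≈ 0.0036496
d(Z, t) = 1/(1/274 + Z) (d(Z, t) = 1/(Z + 1/274) = 1/(1/274 + Z))
(d(-31, B(-4)) - 2286) + v(144, 28) = (274/(1 + 274*(-31)) - 2286) + (62 + 144 + (6 + 144)²) = (274/(1 - 8494) - 2286) + (62 + 144 + 150²) = (274/(-8493) - 2286) + (62 + 144 + 22500) = (274*(-1/8493) - 2286) + 22706 = (-274/8493 - 2286) + 22706 = -19415272/8493 + 22706 = 173426786/8493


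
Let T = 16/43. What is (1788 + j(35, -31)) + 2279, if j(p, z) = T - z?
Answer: 176230/43 ≈ 4098.4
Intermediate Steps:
T = 16/43 (T = 16*(1/43) = 16/43 ≈ 0.37209)
j(p, z) = 16/43 - z
(1788 + j(35, -31)) + 2279 = (1788 + (16/43 - 1*(-31))) + 2279 = (1788 + (16/43 + 31)) + 2279 = (1788 + 1349/43) + 2279 = 78233/43 + 2279 = 176230/43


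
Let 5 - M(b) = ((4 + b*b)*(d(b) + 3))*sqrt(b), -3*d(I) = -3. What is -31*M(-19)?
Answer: -155 + 45260*I*sqrt(19) ≈ -155.0 + 1.9728e+5*I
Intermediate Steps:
d(I) = 1 (d(I) = -1/3*(-3) = 1)
M(b) = 5 - sqrt(b)*(16 + 4*b**2) (M(b) = 5 - (4 + b*b)*(1 + 3)*sqrt(b) = 5 - (4 + b**2)*4*sqrt(b) = 5 - (16 + 4*b**2)*sqrt(b) = 5 - sqrt(b)*(16 + 4*b**2))
-31*M(-19) = -31*(5 - 16*I*sqrt(19) - 1444*I*sqrt(19)) = -31*(5 - 1460*I*sqrt(19)) = -155 + 45260*I*sqrt(19)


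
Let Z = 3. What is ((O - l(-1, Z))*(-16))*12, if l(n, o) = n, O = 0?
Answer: -192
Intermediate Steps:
((O - l(-1, Z))*(-16))*12 = ((0 - 1*(-1))*(-16))*12 = ((0 + 1)*(-16))*12 = (1*(-16))*12 = -16*12 = -192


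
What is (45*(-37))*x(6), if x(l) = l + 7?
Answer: -21645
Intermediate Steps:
x(l) = 7 + l
(45*(-37))*x(6) = (45*(-37))*(7 + 6) = -1665*13 = -21645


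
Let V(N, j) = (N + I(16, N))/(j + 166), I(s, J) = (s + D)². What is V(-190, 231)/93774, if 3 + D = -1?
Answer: -23/18614139 ≈ -1.2356e-6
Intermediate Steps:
D = -4 (D = -3 - 1 = -4)
I(s, J) = (-4 + s)² (I(s, J) = (s - 4)² = (-4 + s)²)
V(N, j) = (144 + N)/(166 + j) (V(N, j) = (N + (-4 + 16)²)/(j + 166) = (N + 12²)/(166 + j) = (N + 144)/(166 + j) = (144 + N)/(166 + j))
V(-190, 231)/93774 = ((144 - 190)/(166 + 231))/93774 = (-46/397)*(1/93774) = ((1/397)*(-46))*(1/93774) = -46/397*1/93774 = -23/18614139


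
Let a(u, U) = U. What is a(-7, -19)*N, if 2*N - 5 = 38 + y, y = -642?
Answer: 11381/2 ≈ 5690.5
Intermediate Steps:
N = -599/2 (N = 5/2 + (38 - 642)/2 = 5/2 + (½)*(-604) = 5/2 - 302 = -599/2 ≈ -299.50)
a(-7, -19)*N = -19*(-599/2) = 11381/2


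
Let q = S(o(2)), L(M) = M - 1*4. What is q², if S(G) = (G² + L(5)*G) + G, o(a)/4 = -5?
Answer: 129600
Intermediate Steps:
o(a) = -20 (o(a) = 4*(-5) = -20)
L(M) = -4 + M (L(M) = M - 4 = -4 + M)
S(G) = G² + 2*G (S(G) = (G² + (-4 + 5)*G) + G = (G² + 1*G) + G = (G² + G) + G = (G + G²) + G = G² + 2*G)
q = 360 (q = -20*(2 - 20) = -20*(-18) = 360)
q² = 360² = 129600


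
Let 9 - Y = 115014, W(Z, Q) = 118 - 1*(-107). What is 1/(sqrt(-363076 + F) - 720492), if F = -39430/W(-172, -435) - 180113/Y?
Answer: -6062940180/4368302952914603 - 3*I*sqrt(2858057550205)/4368302952914603 ≈ -1.3879e-6 - 1.161e-9*I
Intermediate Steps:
W(Z, Q) = 225 (W(Z, Q) = 118 + 107 = 225)
Y = -115005 (Y = 9 - 1*115014 = 9 - 115014 = -115005)
F = -1461503/8415 (F = -39430/225 - 180113/(-115005) = -39430*1/225 - 180113*(-1/115005) = -7886/45 + 4393/2805 = -1461503/8415 ≈ -173.68)
1/(sqrt(-363076 + F) - 720492) = 1/(sqrt(-363076 - 1461503/8415) - 720492) = 1/(sqrt(-3056746043/8415) - 720492) = 1/(I*sqrt(2858057550205)/2805 - 720492) = 1/(-720492 + I*sqrt(2858057550205)/2805)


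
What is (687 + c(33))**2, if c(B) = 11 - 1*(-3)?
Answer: 491401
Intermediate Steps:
c(B) = 14 (c(B) = 11 + 3 = 14)
(687 + c(33))**2 = (687 + 14)**2 = 701**2 = 491401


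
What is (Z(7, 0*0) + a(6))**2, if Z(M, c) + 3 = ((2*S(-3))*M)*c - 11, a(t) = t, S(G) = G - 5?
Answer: 64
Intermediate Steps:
S(G) = -5 + G
Z(M, c) = -14 - 16*M*c (Z(M, c) = -3 + (((2*(-5 - 3))*M)*c - 11) = -3 + (((2*(-8))*M)*c - 11) = -3 + ((-16*M)*c - 11) = -3 + (-16*M*c - 11) = -3 + (-11 - 16*M*c) = -14 - 16*M*c)
(Z(7, 0*0) + a(6))**2 = ((-14 - 16*7*0*0) + 6)**2 = ((-14 - 16*7*0) + 6)**2 = ((-14 + 0) + 6)**2 = (-14 + 6)**2 = (-8)**2 = 64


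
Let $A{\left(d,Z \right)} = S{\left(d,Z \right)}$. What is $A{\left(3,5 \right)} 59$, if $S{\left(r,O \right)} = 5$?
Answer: $295$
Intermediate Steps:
$A{\left(d,Z \right)} = 5$
$A{\left(3,5 \right)} 59 = 5 \cdot 59 = 295$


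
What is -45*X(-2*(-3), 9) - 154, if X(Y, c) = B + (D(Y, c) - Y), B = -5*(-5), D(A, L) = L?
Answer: -1414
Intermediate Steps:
B = 25
X(Y, c) = 25 + c - Y (X(Y, c) = 25 + (c - Y) = 25 + c - Y)
-45*X(-2*(-3), 9) - 154 = -45*(25 + 9 - (-2)*(-3)) - 154 = -45*(25 + 9 - 1*6) - 154 = -45*(25 + 9 - 6) - 154 = -45*28 - 154 = -1260 - 154 = -1414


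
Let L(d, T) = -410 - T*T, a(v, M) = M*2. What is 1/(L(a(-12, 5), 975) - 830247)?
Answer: -1/1781282 ≈ -5.6139e-7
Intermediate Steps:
a(v, M) = 2*M
L(d, T) = -410 - T²
1/(L(a(-12, 5), 975) - 830247) = 1/((-410 - 1*975²) - 830247) = 1/((-410 - 1*950625) - 830247) = 1/((-410 - 950625) - 830247) = 1/(-951035 - 830247) = 1/(-1781282) = -1/1781282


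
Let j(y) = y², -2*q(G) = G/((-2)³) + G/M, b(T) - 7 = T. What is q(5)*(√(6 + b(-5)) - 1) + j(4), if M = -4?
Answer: 241/16 + 15*√2/8 ≈ 17.714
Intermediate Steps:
b(T) = 7 + T
q(G) = 3*G/16 (q(G) = -(G/((-2)³) + G/(-4))/2 = -(G/(-8) + G*(-¼))/2 = -(G*(-⅛) - G/4)/2 = -(-G/8 - G/4)/2 = -(-3)*G/16 = 3*G/16)
q(5)*(√(6 + b(-5)) - 1) + j(4) = ((3/16)*5)*(√(6 + (7 - 5)) - 1) + 4² = 15*(√(6 + 2) - 1)/16 + 16 = 15*(√8 - 1)/16 + 16 = 15*(2*√2 - 1)/16 + 16 = 15*(-1 + 2*√2)/16 + 16 = (-15/16 + 15*√2/8) + 16 = 241/16 + 15*√2/8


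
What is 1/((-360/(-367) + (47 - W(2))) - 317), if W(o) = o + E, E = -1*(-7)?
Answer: -367/102033 ≈ -0.0035969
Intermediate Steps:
E = 7
W(o) = 7 + o (W(o) = o + 7 = 7 + o)
1/((-360/(-367) + (47 - W(2))) - 317) = 1/((-360/(-367) + (47 - (7 + 2))) - 317) = 1/((-360*(-1/367) + (47 - 1*9)) - 317) = 1/((360/367 + (47 - 9)) - 317) = 1/((360/367 + 38) - 317) = 1/(14306/367 - 317) = 1/(-102033/367) = -367/102033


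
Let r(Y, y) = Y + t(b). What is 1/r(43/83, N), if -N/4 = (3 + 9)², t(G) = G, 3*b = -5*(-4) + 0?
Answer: 249/1789 ≈ 0.13918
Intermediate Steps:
b = 20/3 (b = (-5*(-4) + 0)/3 = (20 + 0)/3 = (⅓)*20 = 20/3 ≈ 6.6667)
N = -576 (N = -4*(3 + 9)² = -4*12² = -4*144 = -576)
r(Y, y) = 20/3 + Y (r(Y, y) = Y + 20/3 = 20/3 + Y)
1/r(43/83, N) = 1/(20/3 + 43/83) = 1/(1789/249) = 249/1789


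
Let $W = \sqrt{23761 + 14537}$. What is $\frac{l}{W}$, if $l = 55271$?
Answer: $\frac{55271 \sqrt{38298}}{38298} \approx 282.43$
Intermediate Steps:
$W = \sqrt{38298} \approx 195.7$
$\frac{l}{W} = \frac{55271}{\sqrt{38298}} = 55271 \frac{\sqrt{38298}}{38298} = \frac{55271 \sqrt{38298}}{38298}$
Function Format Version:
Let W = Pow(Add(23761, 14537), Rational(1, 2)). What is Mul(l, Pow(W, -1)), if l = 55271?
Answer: Mul(Rational(55271, 38298), Pow(38298, Rational(1, 2))) ≈ 282.43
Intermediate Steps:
W = Pow(38298, Rational(1, 2)) ≈ 195.70
Mul(l, Pow(W, -1)) = Mul(55271, Pow(Pow(38298, Rational(1, 2)), -1)) = Mul(55271, Mul(Rational(1, 38298), Pow(38298, Rational(1, 2)))) = Mul(Rational(55271, 38298), Pow(38298, Rational(1, 2)))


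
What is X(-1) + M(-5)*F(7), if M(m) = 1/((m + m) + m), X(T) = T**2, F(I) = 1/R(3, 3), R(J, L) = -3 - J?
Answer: 91/90 ≈ 1.0111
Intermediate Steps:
F(I) = -1/6 (F(I) = 1/(-3 - 1*3) = 1/(-3 - 3) = 1/(-6) = -1/6)
M(m) = 1/(3*m) (M(m) = 1/(2*m + m) = 1/(3*m))
X(-1) + M(-5)*F(7) = (-1)**2 + ((1/3)/(-5))*(-1/6) = 1 + ((1/3)*(-1/5))*(-1/6) = 1 - 1/15*(-1/6) = 1 + 1/90 = 91/90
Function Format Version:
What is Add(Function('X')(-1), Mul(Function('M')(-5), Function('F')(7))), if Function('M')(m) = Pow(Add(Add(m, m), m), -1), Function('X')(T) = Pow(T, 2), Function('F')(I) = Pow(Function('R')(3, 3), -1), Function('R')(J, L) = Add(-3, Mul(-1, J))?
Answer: Rational(91, 90) ≈ 1.0111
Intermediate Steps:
Function('F')(I) = Rational(-1, 6) (Function('F')(I) = Pow(Add(-3, Mul(-1, 3)), -1) = Pow(Add(-3, -3), -1) = Pow(-6, -1) = Rational(-1, 6))
Function('M')(m) = Mul(Rational(1, 3), Pow(m, -1)) (Function('M')(m) = Pow(Add(Mul(2, m), m), -1) = Pow(Mul(3, m), -1) = Mul(Rational(1, 3), Pow(m, -1)))
Add(Function('X')(-1), Mul(Function('M')(-5), Function('F')(7))) = Add(Pow(-1, 2), Mul(Mul(Rational(1, 3), Pow(-5, -1)), Rational(-1, 6))) = Add(1, Mul(Mul(Rational(1, 3), Rational(-1, 5)), Rational(-1, 6))) = Add(1, Mul(Rational(-1, 15), Rational(-1, 6))) = Add(1, Rational(1, 90)) = Rational(91, 90)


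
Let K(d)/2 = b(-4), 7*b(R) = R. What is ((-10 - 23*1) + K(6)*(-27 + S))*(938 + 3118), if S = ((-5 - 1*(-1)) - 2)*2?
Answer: 328536/7 ≈ 46934.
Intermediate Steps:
b(R) = R/7
K(d) = -8/7 (K(d) = 2*((⅐)*(-4)) = 2*(-4/7) = -8/7)
S = -12 (S = ((-5 + 1) - 2)*2 = (-4 - 2)*2 = -6*2 = -12)
((-10 - 23*1) + K(6)*(-27 + S))*(938 + 3118) = ((-10 - 23*1) - 8*(-27 - 12)/7)*(938 + 3118) = ((-10 - 23) - 8/7*(-39))*4056 = (-33 + 312/7)*4056 = (81/7)*4056 = 328536/7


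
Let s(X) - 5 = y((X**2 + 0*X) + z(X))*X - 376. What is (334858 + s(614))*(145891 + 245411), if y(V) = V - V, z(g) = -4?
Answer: 130885432074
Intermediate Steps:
y(V) = 0
s(X) = -371 (s(X) = 5 + (0*X - 376) = 5 + (0 - 376) = 5 - 376 = -371)
(334858 + s(614))*(145891 + 245411) = (334858 - 371)*(145891 + 245411) = 334487*391302 = 130885432074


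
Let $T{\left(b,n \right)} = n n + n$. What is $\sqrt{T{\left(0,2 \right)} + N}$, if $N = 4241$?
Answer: $\sqrt{4247} \approx 65.169$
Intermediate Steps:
$T{\left(b,n \right)} = n + n^{2}$ ($T{\left(b,n \right)} = n^{2} + n = n + n^{2}$)
$\sqrt{T{\left(0,2 \right)} + N} = \sqrt{2 \left(1 + 2\right) + 4241} = \sqrt{2 \cdot 3 + 4241} = \sqrt{6 + 4241} = \sqrt{4247}$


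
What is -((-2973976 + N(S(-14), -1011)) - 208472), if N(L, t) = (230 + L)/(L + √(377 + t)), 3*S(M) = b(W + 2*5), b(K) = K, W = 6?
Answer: 9486871840/2981 + 1059*I*√634/2981 ≈ 3.1824e+6 + 8.945*I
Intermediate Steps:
S(M) = 16/3 (S(M) = (6 + 2*5)/3 = (6 + 10)/3 = (⅓)*16 = 16/3)
N(L, t) = (230 + L)/(L + √(377 + t))
-((-2973976 + N(S(-14), -1011)) - 208472) = -((-2973976 + (230 + 16/3)/(16/3 + √(377 - 1011))) - 208472) = -((-2973976 + (706/3)/(16/3 + √(-634))) - 208472) = -((-2973976 + (706/3)/(16/3 + I*√634)) - 208472) = -((-2973976 + 706/(3*(16/3 + I*√634))) - 208472) = -(-3182448 + 706/(3*(16/3 + I*√634))) = 3182448 - 706/(3*(16/3 + I*√634))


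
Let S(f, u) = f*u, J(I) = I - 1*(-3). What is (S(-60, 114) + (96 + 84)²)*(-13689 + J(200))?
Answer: -344702160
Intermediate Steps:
J(I) = 3 + I (J(I) = I + 3 = 3 + I)
(S(-60, 114) + (96 + 84)²)*(-13689 + J(200)) = (-60*114 + (96 + 84)²)*(-13689 + (3 + 200)) = (-6840 + 180²)*(-13689 + 203) = (-6840 + 32400)*(-13486) = 25560*(-13486) = -344702160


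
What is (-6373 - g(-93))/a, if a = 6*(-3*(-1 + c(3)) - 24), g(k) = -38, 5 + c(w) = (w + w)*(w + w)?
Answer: 6335/684 ≈ 9.2617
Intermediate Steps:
c(w) = -5 + 4*w² (c(w) = -5 + (w + w)*(w + w) = -5 + (2*w)*(2*w) = -5 + 4*w²)
a = -684 (a = 6*(-3*(-1 + (-5 + 4*3²)) - 24) = 6*(-3*(-1 + (-5 + 4*9)) - 24) = 6*(-3*(-1 + (-5 + 36)) - 24) = 6*(-3*(-1 + 31) - 24) = 6*(-3*30 - 24) = 6*(-90 - 24) = 6*(-114) = -684)
(-6373 - g(-93))/a = (-6373 - 1*(-38))/(-684) = (-6373 + 38)*(-1/684) = -6335*(-1/684) = 6335/684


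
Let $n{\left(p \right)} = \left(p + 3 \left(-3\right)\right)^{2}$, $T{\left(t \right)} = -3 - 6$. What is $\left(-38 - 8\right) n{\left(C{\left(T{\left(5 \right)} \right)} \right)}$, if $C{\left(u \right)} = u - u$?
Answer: $-3726$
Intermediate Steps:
$T{\left(t \right)} = -9$ ($T{\left(t \right)} = -3 - 6 = -9$)
$C{\left(u \right)} = 0$
$n{\left(p \right)} = \left(-9 + p\right)^{2}$ ($n{\left(p \right)} = \left(p - 9\right)^{2} = \left(-9 + p\right)^{2}$)
$\left(-38 - 8\right) n{\left(C{\left(T{\left(5 \right)} \right)} \right)} = \left(-38 - 8\right) \left(-9 + 0\right)^{2} = - 46 \left(-9\right)^{2} = \left(-46\right) 81 = -3726$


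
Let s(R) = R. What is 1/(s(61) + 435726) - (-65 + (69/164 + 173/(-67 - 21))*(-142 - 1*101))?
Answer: -44379161157/142938136 ≈ -310.48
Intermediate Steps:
1/(s(61) + 435726) - (-65 + (69/164 + 173/(-67 - 21))*(-142 - 1*101)) = 1/(61 + 435726) - (-65 + (69/164 + 173/(-67 - 21))*(-142 - 1*101)) = 1/435787 - (-65 + (69*(1/164) + 173/(-88))*(-142 - 101)) = 1/435787 - (-65 + (69/164 + 173*(-1/88))*(-243)) = 1/435787 - (-65 + (69/164 - 173/88)*(-243)) = 1/435787 - (-65 - 5575/3608*(-243)) = 1/435787 - (-65 + 1354725/3608) = 1/435787 - 1*1120205/3608 = 1/435787 - 1120205/3608 = -44379161157/142938136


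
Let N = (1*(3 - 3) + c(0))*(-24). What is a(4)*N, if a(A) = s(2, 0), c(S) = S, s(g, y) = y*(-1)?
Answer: 0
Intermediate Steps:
s(g, y) = -y
a(A) = 0 (a(A) = -1*0 = 0)
N = 0 (N = (1*(3 - 3) + 0)*(-24) = (1*0 + 0)*(-24) = (0 + 0)*(-24) = 0*(-24) = 0)
a(4)*N = 0*0 = 0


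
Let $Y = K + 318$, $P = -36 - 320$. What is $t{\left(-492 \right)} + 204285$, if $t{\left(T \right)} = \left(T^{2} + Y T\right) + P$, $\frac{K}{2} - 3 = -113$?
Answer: $397777$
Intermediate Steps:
$K = -220$ ($K = 6 + 2 \left(-113\right) = 6 - 226 = -220$)
$P = -356$ ($P = -36 - 320 = -356$)
$Y = 98$ ($Y = -220 + 318 = 98$)
$t{\left(T \right)} = -356 + T^{2} + 98 T$ ($t{\left(T \right)} = \left(T^{2} + 98 T\right) - 356 = -356 + T^{2} + 98 T$)
$t{\left(-492 \right)} + 204285 = \left(-356 + \left(-492\right)^{2} + 98 \left(-492\right)\right) + 204285 = \left(-356 + 242064 - 48216\right) + 204285 = 193492 + 204285 = 397777$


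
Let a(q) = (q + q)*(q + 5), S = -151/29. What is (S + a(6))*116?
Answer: 14708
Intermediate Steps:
S = -151/29 (S = -151*1/29 = -151/29 ≈ -5.2069)
a(q) = 2*q*(5 + q) (a(q) = (2*q)*(5 + q) = 2*q*(5 + q))
(S + a(6))*116 = (-151/29 + 2*6*(5 + 6))*116 = (-151/29 + 2*6*11)*116 = (-151/29 + 132)*116 = (3677/29)*116 = 14708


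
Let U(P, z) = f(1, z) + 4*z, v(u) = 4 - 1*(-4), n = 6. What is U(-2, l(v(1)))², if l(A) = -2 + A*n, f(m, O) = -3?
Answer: 32761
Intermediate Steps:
v(u) = 8 (v(u) = 4 + 4 = 8)
l(A) = -2 + 6*A (l(A) = -2 + A*6 = -2 + 6*A)
U(P, z) = -3 + 4*z
U(-2, l(v(1)))² = (-3 + 4*(-2 + 6*8))² = (-3 + 4*(-2 + 48))² = (-3 + 4*46)² = (-3 + 184)² = 181² = 32761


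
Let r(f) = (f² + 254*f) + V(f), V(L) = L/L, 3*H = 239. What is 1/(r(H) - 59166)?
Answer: -9/293246 ≈ -3.0691e-5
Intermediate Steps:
H = 239/3 (H = (⅓)*239 = 239/3 ≈ 79.667)
V(L) = 1
r(f) = 1 + f² + 254*f (r(f) = (f² + 254*f) + 1 = 1 + f² + 254*f)
1/(r(H) - 59166) = 1/((1 + (239/3)² + 254*(239/3)) - 59166) = 1/((1 + 57121/9 + 60706/3) - 59166) = 1/(239248/9 - 59166) = 1/(-293246/9) = -9/293246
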